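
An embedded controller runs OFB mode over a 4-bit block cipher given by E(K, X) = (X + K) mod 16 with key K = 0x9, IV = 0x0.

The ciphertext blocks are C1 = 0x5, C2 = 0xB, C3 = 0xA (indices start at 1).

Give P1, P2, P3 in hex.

P1 = 0xC, P2 = 0x9, P3 = 0x1

OFB decryption: S_i = E(K, S_{i−1}) with S_{0} = IV; P_i = C_i ⊕ S_i.
P1: S = E(K, 0x0) = 0x9; 0x5 ⊕ 0x9 = 0xC.
P2: S = E(K, 0x9) = 0x2; 0xB ⊕ 0x2 = 0x9.
P3: S = E(K, 0x2) = 0xB; 0xA ⊕ 0xB = 0x1.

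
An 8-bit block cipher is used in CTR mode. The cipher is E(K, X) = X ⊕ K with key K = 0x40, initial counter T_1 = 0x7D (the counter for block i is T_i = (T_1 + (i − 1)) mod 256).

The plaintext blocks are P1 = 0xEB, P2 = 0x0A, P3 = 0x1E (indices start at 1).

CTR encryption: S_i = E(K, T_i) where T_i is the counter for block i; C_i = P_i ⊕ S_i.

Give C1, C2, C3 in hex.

C1: T = 0x7D, S = E(K, T) = 0x3D; 0xEB ⊕ 0x3D = 0xD6.
C2: T = 0x7E, S = E(K, T) = 0x3E; 0x0A ⊕ 0x3E = 0x34.
C3: T = 0x7F, S = E(K, T) = 0x3F; 0x1E ⊕ 0x3F = 0x21.

C1 = 0xD6, C2 = 0x34, C3 = 0x21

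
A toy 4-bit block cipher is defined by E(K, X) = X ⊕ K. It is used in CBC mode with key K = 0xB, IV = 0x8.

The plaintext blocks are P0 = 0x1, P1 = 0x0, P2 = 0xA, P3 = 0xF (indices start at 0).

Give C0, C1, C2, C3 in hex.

CBC encryption: C_i = E(K, P_i ⊕ C_{i−1}), with C_{−1} = IV.
C0: P0 ⊕ 0x8 = 0x9; E(K, 0x9) = 0x2.
C1: P1 ⊕ 0x2 = 0x2; E(K, 0x2) = 0x9.
C2: P2 ⊕ 0x9 = 0x3; E(K, 0x3) = 0x8.
C3: P3 ⊕ 0x8 = 0x7; E(K, 0x7) = 0xC.

C0 = 0x2, C1 = 0x9, C2 = 0x8, C3 = 0xC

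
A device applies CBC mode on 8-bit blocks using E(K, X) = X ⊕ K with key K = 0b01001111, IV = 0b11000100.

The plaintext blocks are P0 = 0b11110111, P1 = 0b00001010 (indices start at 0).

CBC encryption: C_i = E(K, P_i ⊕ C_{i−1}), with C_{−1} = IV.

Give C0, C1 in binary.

C0 = 0b01111100, C1 = 0b00111001

C0: P0 ⊕ 0b11000100 = 0b00110011; E(K, 0b00110011) = 0b01111100.
C1: P1 ⊕ 0b01111100 = 0b01110110; E(K, 0b01110110) = 0b00111001.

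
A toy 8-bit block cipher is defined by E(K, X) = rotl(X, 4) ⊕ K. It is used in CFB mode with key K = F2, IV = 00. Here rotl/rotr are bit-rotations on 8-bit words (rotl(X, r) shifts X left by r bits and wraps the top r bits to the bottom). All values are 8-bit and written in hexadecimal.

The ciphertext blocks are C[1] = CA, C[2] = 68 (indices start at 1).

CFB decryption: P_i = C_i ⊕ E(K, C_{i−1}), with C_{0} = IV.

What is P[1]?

P[1]: E(K, 00) = F2; CA ⊕ F2 = 38.

P[1] = 38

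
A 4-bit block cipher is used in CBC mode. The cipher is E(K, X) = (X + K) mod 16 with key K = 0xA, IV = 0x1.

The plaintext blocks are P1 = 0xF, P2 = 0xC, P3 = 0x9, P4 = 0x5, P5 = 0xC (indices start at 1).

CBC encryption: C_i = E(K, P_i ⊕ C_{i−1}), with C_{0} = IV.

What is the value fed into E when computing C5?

C1: P1 ⊕ 0x1 = 0xE; E(K, 0xE) = 0x8.
C2: P2 ⊕ 0x8 = 0x4; E(K, 0x4) = 0xE.
C3: P3 ⊕ 0xE = 0x7; E(K, 0x7) = 0x1.
C4: P4 ⊕ 0x1 = 0x4; E(K, 0x4) = 0xE.
C5: P5 ⊕ 0xE = 0x2; E(K, 0x2) = 0xC.
So the input to E for block 5 is 0x2.

0x2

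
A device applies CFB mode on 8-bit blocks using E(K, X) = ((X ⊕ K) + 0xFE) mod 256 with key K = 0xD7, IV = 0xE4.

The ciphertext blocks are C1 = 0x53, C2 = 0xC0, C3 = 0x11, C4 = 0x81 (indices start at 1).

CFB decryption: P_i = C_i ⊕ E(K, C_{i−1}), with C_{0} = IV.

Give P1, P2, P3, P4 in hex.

P1: E(K, 0xE4) = 0x31; 0x53 ⊕ 0x31 = 0x62.
P2: E(K, 0x53) = 0x82; 0xC0 ⊕ 0x82 = 0x42.
P3: E(K, 0xC0) = 0x15; 0x11 ⊕ 0x15 = 0x04.
P4: E(K, 0x11) = 0xC4; 0x81 ⊕ 0xC4 = 0x45.

P1 = 0x62, P2 = 0x42, P3 = 0x04, P4 = 0x45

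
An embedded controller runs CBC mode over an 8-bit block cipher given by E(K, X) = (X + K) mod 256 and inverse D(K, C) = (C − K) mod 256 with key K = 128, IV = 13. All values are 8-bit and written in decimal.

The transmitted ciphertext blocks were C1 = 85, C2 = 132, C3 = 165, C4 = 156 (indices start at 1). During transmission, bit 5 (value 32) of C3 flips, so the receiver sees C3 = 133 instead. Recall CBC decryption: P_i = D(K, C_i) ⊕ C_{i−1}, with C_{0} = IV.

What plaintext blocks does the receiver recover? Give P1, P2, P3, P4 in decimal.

Only C3 changed, to 133. In CBC, a change in C_i garbles P_i and flips the same bit in P_{i+1}. Decrypting the received ciphertext:
P1: D(K, 85) = 213; 213 ⊕ 13 = 216.
P2: D(K, 132) = 4; 4 ⊕ 85 = 81.
P3: D(K, 133) = 5; 5 ⊕ 132 = 129.
P4: D(K, 156) = 28; 28 ⊕ 133 = 153.
Blocks that differ from the original plaintext: P3, P4.

P1 = 216, P2 = 81, P3 = 129, P4 = 153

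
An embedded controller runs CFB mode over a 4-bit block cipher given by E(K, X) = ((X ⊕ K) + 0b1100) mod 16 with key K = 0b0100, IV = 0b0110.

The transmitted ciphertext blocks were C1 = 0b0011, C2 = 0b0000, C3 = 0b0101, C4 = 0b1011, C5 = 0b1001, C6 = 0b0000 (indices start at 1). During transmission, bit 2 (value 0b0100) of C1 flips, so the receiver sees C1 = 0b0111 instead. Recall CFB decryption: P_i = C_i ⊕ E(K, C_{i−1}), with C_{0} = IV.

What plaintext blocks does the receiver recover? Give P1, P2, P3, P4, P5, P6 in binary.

P1 = 0b1001, P2 = 0b1111, P3 = 0b0101, P4 = 0b0110, P5 = 0b0010, P6 = 0b1001

Only C1 changed, to 0b0111. In CFB, a change in C_i flips the same bit in P_i and garbles P_{i+1}. Decrypting the received ciphertext:
P1: E(K, 0b0110) = 0b1110; 0b0111 ⊕ 0b1110 = 0b1001.
P2: E(K, 0b0111) = 0b1111; 0b0000 ⊕ 0b1111 = 0b1111.
P3: E(K, 0b0000) = 0b0000; 0b0101 ⊕ 0b0000 = 0b0101.
P4: E(K, 0b0101) = 0b1101; 0b1011 ⊕ 0b1101 = 0b0110.
P5: E(K, 0b1011) = 0b1011; 0b1001 ⊕ 0b1011 = 0b0010.
P6: E(K, 0b1001) = 0b1001; 0b0000 ⊕ 0b1001 = 0b1001.
Blocks that differ from the original plaintext: P1, P2.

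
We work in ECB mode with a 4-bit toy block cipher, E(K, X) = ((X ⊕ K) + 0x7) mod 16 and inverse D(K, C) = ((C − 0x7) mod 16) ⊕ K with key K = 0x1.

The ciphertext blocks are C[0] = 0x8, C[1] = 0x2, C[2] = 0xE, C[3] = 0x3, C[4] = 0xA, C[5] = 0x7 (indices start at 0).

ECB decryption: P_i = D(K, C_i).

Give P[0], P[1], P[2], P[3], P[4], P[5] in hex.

P[0]: D(K, 0x8) = 0x0.
P[1]: D(K, 0x2) = 0xA.
P[2]: D(K, 0xE) = 0x6.
P[3]: D(K, 0x3) = 0xD.
P[4]: D(K, 0xA) = 0x2.
P[5]: D(K, 0x7) = 0x1.

P[0] = 0x0, P[1] = 0xA, P[2] = 0x6, P[3] = 0xD, P[4] = 0x2, P[5] = 0x1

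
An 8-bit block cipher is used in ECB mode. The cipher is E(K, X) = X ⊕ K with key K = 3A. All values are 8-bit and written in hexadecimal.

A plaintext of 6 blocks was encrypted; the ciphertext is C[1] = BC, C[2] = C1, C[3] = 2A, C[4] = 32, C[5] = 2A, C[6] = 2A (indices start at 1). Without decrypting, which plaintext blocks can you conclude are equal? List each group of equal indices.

P[3] = P[5] = P[6]

ECB encrypts each block independently with the same key, so equal ciphertext blocks imply equal plaintext blocks.
C[3] = C[5] = C[6] = 2A, so P[3] = P[5] = P[6].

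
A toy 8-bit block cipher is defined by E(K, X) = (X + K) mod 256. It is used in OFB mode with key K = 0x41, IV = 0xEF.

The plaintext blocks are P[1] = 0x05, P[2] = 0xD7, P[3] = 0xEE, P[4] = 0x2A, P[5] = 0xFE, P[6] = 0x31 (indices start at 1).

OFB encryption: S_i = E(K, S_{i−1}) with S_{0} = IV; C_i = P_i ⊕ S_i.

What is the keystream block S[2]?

C[1]: S = E(K, 0xEF) = 0x30; 0x05 ⊕ 0x30 = 0x35.
C[2]: S = E(K, 0x30) = 0x71; 0xD7 ⊕ 0x71 = 0xA6.
So S[2] = 0x71.

0x71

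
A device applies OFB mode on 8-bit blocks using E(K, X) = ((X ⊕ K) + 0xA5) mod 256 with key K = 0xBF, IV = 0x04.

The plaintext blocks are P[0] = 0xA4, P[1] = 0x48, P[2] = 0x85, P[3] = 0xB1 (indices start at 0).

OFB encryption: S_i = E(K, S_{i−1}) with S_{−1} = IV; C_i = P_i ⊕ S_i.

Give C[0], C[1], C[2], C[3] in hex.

C[0] = 0xC4, C[1] = 0xCC, C[2] = 0x65, C[3] = 0xB5

C[0]: S = E(K, 0x04) = 0x60; 0xA4 ⊕ 0x60 = 0xC4.
C[1]: S = E(K, 0x60) = 0x84; 0x48 ⊕ 0x84 = 0xCC.
C[2]: S = E(K, 0x84) = 0xE0; 0x85 ⊕ 0xE0 = 0x65.
C[3]: S = E(K, 0xE0) = 0x04; 0xB1 ⊕ 0x04 = 0xB5.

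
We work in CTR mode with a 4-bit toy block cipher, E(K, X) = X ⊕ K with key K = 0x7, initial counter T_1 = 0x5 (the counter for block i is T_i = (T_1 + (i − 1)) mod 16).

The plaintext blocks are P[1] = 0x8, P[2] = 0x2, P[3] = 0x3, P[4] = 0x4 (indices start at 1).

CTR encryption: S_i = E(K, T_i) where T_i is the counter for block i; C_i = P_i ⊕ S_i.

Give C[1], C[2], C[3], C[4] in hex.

C[1] = 0xA, C[2] = 0x3, C[3] = 0x3, C[4] = 0xB

C[1]: T = 0x5, S = E(K, T) = 0x2; 0x8 ⊕ 0x2 = 0xA.
C[2]: T = 0x6, S = E(K, T) = 0x1; 0x2 ⊕ 0x1 = 0x3.
C[3]: T = 0x7, S = E(K, T) = 0x0; 0x3 ⊕ 0x0 = 0x3.
C[4]: T = 0x8, S = E(K, T) = 0xF; 0x4 ⊕ 0xF = 0xB.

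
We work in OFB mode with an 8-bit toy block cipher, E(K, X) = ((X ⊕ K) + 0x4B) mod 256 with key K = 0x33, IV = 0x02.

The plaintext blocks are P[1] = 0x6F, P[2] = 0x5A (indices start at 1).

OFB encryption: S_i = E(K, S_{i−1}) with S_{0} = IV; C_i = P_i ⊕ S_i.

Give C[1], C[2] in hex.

C[1]: S = E(K, 0x02) = 0x7C; 0x6F ⊕ 0x7C = 0x13.
C[2]: S = E(K, 0x7C) = 0x9A; 0x5A ⊕ 0x9A = 0xC0.

C[1] = 0x13, C[2] = 0xC0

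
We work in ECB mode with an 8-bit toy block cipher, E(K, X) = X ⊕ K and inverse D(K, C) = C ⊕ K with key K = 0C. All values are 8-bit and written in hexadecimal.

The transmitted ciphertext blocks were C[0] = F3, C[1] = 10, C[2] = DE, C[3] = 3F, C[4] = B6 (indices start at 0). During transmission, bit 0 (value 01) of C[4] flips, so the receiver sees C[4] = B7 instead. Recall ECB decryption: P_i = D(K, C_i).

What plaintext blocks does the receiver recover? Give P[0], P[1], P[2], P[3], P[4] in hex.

P[0] = FF, P[1] = 1C, P[2] = D2, P[3] = 33, P[4] = BB

Only C[4] changed, to B7. In ECB, a change in C_i affects only P_i. Decrypting the received ciphertext:
P[0]: D(K, F3) = FF.
P[1]: D(K, 10) = 1C.
P[2]: D(K, DE) = D2.
P[3]: D(K, 3F) = 33.
P[4]: D(K, B7) = BB.
Blocks that differ from the original plaintext: P[4].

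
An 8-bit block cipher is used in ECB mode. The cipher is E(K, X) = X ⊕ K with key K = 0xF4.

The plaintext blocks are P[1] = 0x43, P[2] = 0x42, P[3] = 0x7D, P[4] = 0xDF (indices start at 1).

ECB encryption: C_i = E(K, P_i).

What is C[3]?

C[3]: E(K, 0x7D) = 0x89.

C[3] = 0x89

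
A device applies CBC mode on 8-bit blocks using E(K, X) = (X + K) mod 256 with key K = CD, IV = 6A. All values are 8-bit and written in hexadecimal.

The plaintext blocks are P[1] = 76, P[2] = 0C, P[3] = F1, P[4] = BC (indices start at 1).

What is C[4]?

CBC encryption: C_i = E(K, P_i ⊕ C_{i−1}), with C_{0} = IV.
C[1]: P[1] ⊕ 6A = 1C; E(K, 1C) = E9.
C[2]: P[2] ⊕ E9 = E5; E(K, E5) = B2.
C[3]: P[3] ⊕ B2 = 43; E(K, 43) = 10.
C[4]: P[4] ⊕ 10 = AC; E(K, AC) = 79.

C[4] = 79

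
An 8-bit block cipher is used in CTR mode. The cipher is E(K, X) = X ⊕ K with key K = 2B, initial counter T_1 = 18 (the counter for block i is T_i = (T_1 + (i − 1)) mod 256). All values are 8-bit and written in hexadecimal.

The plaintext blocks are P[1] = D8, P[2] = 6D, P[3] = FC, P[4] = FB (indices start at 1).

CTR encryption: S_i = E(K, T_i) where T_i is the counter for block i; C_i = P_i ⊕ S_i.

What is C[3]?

C[1]: T = 18, S = E(K, T) = 33; D8 ⊕ 33 = EB.
C[2]: T = 19, S = E(K, T) = 32; 6D ⊕ 32 = 5F.
C[3]: T = 1A, S = E(K, T) = 31; FC ⊕ 31 = CD.

C[3] = CD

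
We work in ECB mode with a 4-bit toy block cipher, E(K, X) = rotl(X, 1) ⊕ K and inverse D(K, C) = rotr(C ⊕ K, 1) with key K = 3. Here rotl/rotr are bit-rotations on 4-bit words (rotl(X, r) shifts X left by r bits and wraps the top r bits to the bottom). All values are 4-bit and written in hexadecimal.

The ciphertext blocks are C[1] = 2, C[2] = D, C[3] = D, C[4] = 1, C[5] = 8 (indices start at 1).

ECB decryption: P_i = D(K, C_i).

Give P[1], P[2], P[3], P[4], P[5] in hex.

P[1] = 8, P[2] = 7, P[3] = 7, P[4] = 1, P[5] = D

P[1]: D(K, 2) = 8.
P[2]: D(K, D) = 7.
P[3]: D(K, D) = 7.
P[4]: D(K, 1) = 1.
P[5]: D(K, 8) = D.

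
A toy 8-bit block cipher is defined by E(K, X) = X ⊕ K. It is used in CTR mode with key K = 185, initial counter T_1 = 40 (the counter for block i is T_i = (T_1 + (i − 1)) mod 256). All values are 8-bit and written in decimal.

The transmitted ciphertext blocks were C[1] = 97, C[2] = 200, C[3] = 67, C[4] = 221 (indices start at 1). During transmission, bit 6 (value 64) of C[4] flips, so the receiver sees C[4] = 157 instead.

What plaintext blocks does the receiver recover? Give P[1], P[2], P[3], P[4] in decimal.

P[1] = 240, P[2] = 88, P[3] = 208, P[4] = 15

CTR decryption: S_i = E(K, T_i) where T_i is the counter for block i; P_i = C_i ⊕ S_i.
Only C[4] changed, to 157. In CTR, a change in C_i flips the same bit in P_i only; the keystream is unaffected. Decrypting the received ciphertext:
P[1]: T = 40, S = E(K, T) = 145; 97 ⊕ 145 = 240.
P[2]: T = 41, S = E(K, T) = 144; 200 ⊕ 144 = 88.
P[3]: T = 42, S = E(K, T) = 147; 67 ⊕ 147 = 208.
P[4]: T = 43, S = E(K, T) = 146; 157 ⊕ 146 = 15.
Blocks that differ from the original plaintext: P[4].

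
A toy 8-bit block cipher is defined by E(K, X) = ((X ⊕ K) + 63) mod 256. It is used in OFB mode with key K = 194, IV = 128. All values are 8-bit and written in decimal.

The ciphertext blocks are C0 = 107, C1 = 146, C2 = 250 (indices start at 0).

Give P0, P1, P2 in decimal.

P0 = 234, P1 = 16, P2 = 133

OFB decryption: S_i = E(K, S_{i−1}) with S_{−1} = IV; P_i = C_i ⊕ S_i.
P0: S = E(K, 128) = 129; 107 ⊕ 129 = 234.
P1: S = E(K, 129) = 130; 146 ⊕ 130 = 16.
P2: S = E(K, 130) = 127; 250 ⊕ 127 = 133.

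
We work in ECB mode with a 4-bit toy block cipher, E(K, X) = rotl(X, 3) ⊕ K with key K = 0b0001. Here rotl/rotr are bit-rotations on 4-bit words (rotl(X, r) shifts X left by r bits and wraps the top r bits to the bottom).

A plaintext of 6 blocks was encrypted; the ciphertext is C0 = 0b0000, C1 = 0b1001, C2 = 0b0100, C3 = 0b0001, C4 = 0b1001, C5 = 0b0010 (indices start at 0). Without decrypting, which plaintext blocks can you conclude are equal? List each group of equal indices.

ECB encrypts each block independently with the same key, so equal ciphertext blocks imply equal plaintext blocks.
C1 = C4 = 0b1001, so P1 = P4.

P1 = P4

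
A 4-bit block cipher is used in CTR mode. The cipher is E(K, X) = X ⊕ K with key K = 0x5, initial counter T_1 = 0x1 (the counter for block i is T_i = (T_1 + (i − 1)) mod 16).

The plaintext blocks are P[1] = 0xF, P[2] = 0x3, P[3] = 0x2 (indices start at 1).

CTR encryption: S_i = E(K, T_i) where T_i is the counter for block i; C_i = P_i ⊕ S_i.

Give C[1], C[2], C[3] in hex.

C[1] = 0xB, C[2] = 0x4, C[3] = 0x4

C[1]: T = 0x1, S = E(K, T) = 0x4; 0xF ⊕ 0x4 = 0xB.
C[2]: T = 0x2, S = E(K, T) = 0x7; 0x3 ⊕ 0x7 = 0x4.
C[3]: T = 0x3, S = E(K, T) = 0x6; 0x2 ⊕ 0x6 = 0x4.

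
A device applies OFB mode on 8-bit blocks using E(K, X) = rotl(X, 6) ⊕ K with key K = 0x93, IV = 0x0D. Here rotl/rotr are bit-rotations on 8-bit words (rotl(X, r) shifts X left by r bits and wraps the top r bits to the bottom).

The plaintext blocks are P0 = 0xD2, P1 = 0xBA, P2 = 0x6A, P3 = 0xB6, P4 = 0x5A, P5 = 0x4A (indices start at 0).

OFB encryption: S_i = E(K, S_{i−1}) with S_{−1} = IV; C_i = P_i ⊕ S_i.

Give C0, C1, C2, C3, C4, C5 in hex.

C0: S = E(K, 0x0D) = 0xD0; 0xD2 ⊕ 0xD0 = 0x02.
C1: S = E(K, 0xD0) = 0xA7; 0xBA ⊕ 0xA7 = 0x1D.
C2: S = E(K, 0xA7) = 0x7A; 0x6A ⊕ 0x7A = 0x10.
C3: S = E(K, 0x7A) = 0x0D; 0xB6 ⊕ 0x0D = 0xBB.
C4: S = E(K, 0x0D) = 0xD0; 0x5A ⊕ 0xD0 = 0x8A.
C5: S = E(K, 0xD0) = 0xA7; 0x4A ⊕ 0xA7 = 0xED.

C0 = 0x02, C1 = 0x1D, C2 = 0x10, C3 = 0xBB, C4 = 0x8A, C5 = 0xED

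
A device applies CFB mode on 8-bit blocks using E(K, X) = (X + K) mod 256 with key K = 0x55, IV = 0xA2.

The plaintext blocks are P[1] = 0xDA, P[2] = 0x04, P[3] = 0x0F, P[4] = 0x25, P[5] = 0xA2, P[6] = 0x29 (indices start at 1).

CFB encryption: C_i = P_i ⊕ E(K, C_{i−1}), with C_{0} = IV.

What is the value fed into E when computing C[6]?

C[1]: E(K, 0xA2) = 0xF7; 0xDA ⊕ 0xF7 = 0x2D.
C[2]: E(K, 0x2D) = 0x82; 0x04 ⊕ 0x82 = 0x86.
C[3]: E(K, 0x86) = 0xDB; 0x0F ⊕ 0xDB = 0xD4.
C[4]: E(K, 0xD4) = 0x29; 0x25 ⊕ 0x29 = 0x0C.
C[5]: E(K, 0x0C) = 0x61; 0xA2 ⊕ 0x61 = 0xC3.
C[6]: E(K, 0xC3) = 0x18; 0x29 ⊕ 0x18 = 0x31.
So the input to E for block [6] is 0xC3.

0xC3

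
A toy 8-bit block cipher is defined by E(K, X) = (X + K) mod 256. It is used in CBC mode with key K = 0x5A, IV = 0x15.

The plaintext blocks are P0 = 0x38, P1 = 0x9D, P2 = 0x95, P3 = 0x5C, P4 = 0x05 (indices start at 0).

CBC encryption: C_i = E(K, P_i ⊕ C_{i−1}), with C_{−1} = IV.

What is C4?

C4 = 0x1E

C0: P0 ⊕ 0x15 = 0x2D; E(K, 0x2D) = 0x87.
C1: P1 ⊕ 0x87 = 0x1A; E(K, 0x1A) = 0x74.
C2: P2 ⊕ 0x74 = 0xE1; E(K, 0xE1) = 0x3B.
C3: P3 ⊕ 0x3B = 0x67; E(K, 0x67) = 0xC1.
C4: P4 ⊕ 0xC1 = 0xC4; E(K, 0xC4) = 0x1E.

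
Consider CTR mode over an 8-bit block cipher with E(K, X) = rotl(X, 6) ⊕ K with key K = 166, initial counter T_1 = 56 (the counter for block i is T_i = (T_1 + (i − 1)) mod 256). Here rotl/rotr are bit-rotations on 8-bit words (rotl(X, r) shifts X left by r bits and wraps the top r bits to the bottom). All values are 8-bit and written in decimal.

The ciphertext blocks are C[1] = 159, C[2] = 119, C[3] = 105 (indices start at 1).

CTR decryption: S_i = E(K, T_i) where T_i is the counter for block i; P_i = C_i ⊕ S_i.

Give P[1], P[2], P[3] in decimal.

P[1]: T = 56, S = E(K, T) = 168; 159 ⊕ 168 = 55.
P[2]: T = 57, S = E(K, T) = 232; 119 ⊕ 232 = 159.
P[3]: T = 58, S = E(K, T) = 40; 105 ⊕ 40 = 65.

P[1] = 55, P[2] = 159, P[3] = 65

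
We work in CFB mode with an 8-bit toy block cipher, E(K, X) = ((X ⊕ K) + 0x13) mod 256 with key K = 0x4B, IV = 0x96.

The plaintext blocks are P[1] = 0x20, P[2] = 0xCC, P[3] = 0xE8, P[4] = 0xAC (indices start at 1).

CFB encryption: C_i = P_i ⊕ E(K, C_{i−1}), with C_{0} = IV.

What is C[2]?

C[2] = 0x62

C[1]: E(K, 0x96) = 0xF0; 0x20 ⊕ 0xF0 = 0xD0.
C[2]: E(K, 0xD0) = 0xAE; 0xCC ⊕ 0xAE = 0x62.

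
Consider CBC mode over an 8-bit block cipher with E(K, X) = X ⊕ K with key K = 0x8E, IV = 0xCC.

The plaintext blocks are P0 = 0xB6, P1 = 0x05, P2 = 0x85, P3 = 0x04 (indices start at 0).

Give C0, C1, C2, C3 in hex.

C0 = 0xF4, C1 = 0x7F, C2 = 0x74, C3 = 0xFE

CBC encryption: C_i = E(K, P_i ⊕ C_{i−1}), with C_{−1} = IV.
C0: P0 ⊕ 0xCC = 0x7A; E(K, 0x7A) = 0xF4.
C1: P1 ⊕ 0xF4 = 0xF1; E(K, 0xF1) = 0x7F.
C2: P2 ⊕ 0x7F = 0xFA; E(K, 0xFA) = 0x74.
C3: P3 ⊕ 0x74 = 0x70; E(K, 0x70) = 0xFE.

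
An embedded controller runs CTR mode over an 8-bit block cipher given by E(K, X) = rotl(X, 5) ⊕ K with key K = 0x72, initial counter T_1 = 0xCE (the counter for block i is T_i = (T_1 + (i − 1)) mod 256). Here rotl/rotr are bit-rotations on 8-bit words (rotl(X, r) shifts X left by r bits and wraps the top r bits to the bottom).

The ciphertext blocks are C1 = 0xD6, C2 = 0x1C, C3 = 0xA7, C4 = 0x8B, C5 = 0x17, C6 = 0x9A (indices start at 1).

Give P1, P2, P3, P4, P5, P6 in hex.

P1 = 0x7D, P2 = 0x97, P3 = 0xCF, P4 = 0xC3, P5 = 0x3F, P6 = 0x92

CTR decryption: S_i = E(K, T_i) where T_i is the counter for block i; P_i = C_i ⊕ S_i.
P1: T = 0xCE, S = E(K, T) = 0xAB; 0xD6 ⊕ 0xAB = 0x7D.
P2: T = 0xCF, S = E(K, T) = 0x8B; 0x1C ⊕ 0x8B = 0x97.
P3: T = 0xD0, S = E(K, T) = 0x68; 0xA7 ⊕ 0x68 = 0xCF.
P4: T = 0xD1, S = E(K, T) = 0x48; 0x8B ⊕ 0x48 = 0xC3.
P5: T = 0xD2, S = E(K, T) = 0x28; 0x17 ⊕ 0x28 = 0x3F.
P6: T = 0xD3, S = E(K, T) = 0x08; 0x9A ⊕ 0x08 = 0x92.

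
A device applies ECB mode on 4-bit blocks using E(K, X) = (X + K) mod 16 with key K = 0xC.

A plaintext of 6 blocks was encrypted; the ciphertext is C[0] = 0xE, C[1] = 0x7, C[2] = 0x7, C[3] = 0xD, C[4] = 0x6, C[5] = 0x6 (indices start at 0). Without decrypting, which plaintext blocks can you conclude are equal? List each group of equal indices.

ECB encrypts each block independently with the same key, so equal ciphertext blocks imply equal plaintext blocks.
C[1] = C[2] = 0x7, so P[1] = P[2].
C[4] = C[5] = 0x6, so P[4] = P[5].

P[1] = P[2]; P[4] = P[5]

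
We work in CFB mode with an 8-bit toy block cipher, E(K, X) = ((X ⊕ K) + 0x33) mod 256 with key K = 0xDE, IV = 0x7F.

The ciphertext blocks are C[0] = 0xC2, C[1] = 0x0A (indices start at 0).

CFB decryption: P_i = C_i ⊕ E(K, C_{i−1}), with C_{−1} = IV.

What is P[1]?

P[1] = 0x45

P[1]: E(K, 0xC2) = 0x4F; 0x0A ⊕ 0x4F = 0x45.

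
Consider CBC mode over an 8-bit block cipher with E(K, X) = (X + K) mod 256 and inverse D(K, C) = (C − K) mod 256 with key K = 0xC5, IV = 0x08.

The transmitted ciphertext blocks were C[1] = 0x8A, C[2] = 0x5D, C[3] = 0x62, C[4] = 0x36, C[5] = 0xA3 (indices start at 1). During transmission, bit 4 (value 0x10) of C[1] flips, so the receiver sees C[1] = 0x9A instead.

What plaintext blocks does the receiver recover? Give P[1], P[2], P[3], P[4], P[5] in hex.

CBC decryption: P_i = D(K, C_i) ⊕ C_{i−1}, with C_{0} = IV.
Only C[1] changed, to 0x9A. In CBC, a change in C_i garbles P_i and flips the same bit in P_{i+1}. Decrypting the received ciphertext:
P[1]: D(K, 0x9A) = 0xD5; 0xD5 ⊕ 0x08 = 0xDD.
P[2]: D(K, 0x5D) = 0x98; 0x98 ⊕ 0x9A = 0x02.
P[3]: D(K, 0x62) = 0x9D; 0x9D ⊕ 0x5D = 0xC0.
P[4]: D(K, 0x36) = 0x71; 0x71 ⊕ 0x62 = 0x13.
P[5]: D(K, 0xA3) = 0xDE; 0xDE ⊕ 0x36 = 0xE8.
Blocks that differ from the original plaintext: P[1], P[2].

P[1] = 0xDD, P[2] = 0x02, P[3] = 0xC0, P[4] = 0x13, P[5] = 0xE8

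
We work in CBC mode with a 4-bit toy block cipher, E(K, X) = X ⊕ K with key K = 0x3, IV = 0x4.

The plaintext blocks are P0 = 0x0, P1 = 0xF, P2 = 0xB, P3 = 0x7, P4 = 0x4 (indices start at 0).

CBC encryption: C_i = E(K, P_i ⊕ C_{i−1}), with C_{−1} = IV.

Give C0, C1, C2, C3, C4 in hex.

C0: P0 ⊕ 0x4 = 0x4; E(K, 0x4) = 0x7.
C1: P1 ⊕ 0x7 = 0x8; E(K, 0x8) = 0xB.
C2: P2 ⊕ 0xB = 0x0; E(K, 0x0) = 0x3.
C3: P3 ⊕ 0x3 = 0x4; E(K, 0x4) = 0x7.
C4: P4 ⊕ 0x7 = 0x3; E(K, 0x3) = 0x0.

C0 = 0x7, C1 = 0xB, C2 = 0x3, C3 = 0x7, C4 = 0x0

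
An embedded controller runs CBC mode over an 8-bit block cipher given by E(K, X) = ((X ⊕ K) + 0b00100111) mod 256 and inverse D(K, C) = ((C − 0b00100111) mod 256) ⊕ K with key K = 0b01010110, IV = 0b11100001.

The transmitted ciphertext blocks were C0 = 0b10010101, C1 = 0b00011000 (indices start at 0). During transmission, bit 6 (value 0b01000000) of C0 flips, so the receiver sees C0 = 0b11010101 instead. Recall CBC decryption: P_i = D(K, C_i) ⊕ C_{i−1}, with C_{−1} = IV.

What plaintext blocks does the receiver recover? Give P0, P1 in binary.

Only C0 changed, to 0b11010101. In CBC, a change in C_i garbles P_i and flips the same bit in P_{i+1}. Decrypting the received ciphertext:
P0: D(K, 0b11010101) = 0b11111000; 0b11111000 ⊕ 0b11100001 = 0b00011001.
P1: D(K, 0b00011000) = 0b10100111; 0b10100111 ⊕ 0b11010101 = 0b01110010.
Blocks that differ from the original plaintext: P0, P1.

P0 = 0b00011001, P1 = 0b01110010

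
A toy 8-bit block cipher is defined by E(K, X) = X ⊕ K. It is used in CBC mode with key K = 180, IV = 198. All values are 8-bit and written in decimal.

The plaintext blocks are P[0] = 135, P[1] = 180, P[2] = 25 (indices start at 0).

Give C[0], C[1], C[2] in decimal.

CBC encryption: C_i = E(K, P_i ⊕ C_{i−1}), with C_{−1} = IV.
C[0]: P[0] ⊕ 198 = 65; E(K, 65) = 245.
C[1]: P[1] ⊕ 245 = 65; E(K, 65) = 245.
C[2]: P[2] ⊕ 245 = 236; E(K, 236) = 88.

C[0] = 245, C[1] = 245, C[2] = 88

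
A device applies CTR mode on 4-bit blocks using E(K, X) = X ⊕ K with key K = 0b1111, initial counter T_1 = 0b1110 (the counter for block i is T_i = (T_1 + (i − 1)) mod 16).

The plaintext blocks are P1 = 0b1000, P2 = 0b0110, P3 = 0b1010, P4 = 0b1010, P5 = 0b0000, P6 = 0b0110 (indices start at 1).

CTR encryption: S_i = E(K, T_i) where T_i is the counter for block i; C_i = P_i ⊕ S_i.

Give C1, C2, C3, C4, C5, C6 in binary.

C1: T = 0b1110, S = E(K, T) = 0b0001; 0b1000 ⊕ 0b0001 = 0b1001.
C2: T = 0b1111, S = E(K, T) = 0b0000; 0b0110 ⊕ 0b0000 = 0b0110.
C3: T = 0b0000, S = E(K, T) = 0b1111; 0b1010 ⊕ 0b1111 = 0b0101.
C4: T = 0b0001, S = E(K, T) = 0b1110; 0b1010 ⊕ 0b1110 = 0b0100.
C5: T = 0b0010, S = E(K, T) = 0b1101; 0b0000 ⊕ 0b1101 = 0b1101.
C6: T = 0b0011, S = E(K, T) = 0b1100; 0b0110 ⊕ 0b1100 = 0b1010.

C1 = 0b1001, C2 = 0b0110, C3 = 0b0101, C4 = 0b0100, C5 = 0b1101, C6 = 0b1010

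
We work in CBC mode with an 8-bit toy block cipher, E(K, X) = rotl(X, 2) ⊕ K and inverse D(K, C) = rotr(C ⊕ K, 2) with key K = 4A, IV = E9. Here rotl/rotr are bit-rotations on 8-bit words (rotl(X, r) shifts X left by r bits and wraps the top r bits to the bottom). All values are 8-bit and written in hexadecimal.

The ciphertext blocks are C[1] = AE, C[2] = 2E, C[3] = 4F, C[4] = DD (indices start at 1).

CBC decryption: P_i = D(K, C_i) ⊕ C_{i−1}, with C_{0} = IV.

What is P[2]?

P[2]: D(K, 2E) = 19; 19 ⊕ AE = B7.

P[2] = B7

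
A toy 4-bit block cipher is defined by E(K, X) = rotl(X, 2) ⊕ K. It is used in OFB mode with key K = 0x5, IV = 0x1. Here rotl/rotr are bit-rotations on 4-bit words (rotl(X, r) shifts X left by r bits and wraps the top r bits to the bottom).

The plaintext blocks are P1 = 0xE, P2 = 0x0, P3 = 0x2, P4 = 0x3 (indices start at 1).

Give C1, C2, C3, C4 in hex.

C1 = 0xF, C2 = 0x1, C3 = 0x3, C4 = 0x2

OFB encryption: S_i = E(K, S_{i−1}) with S_{0} = IV; C_i = P_i ⊕ S_i.
C1: S = E(K, 0x1) = 0x1; 0xE ⊕ 0x1 = 0xF.
C2: S = E(K, 0x1) = 0x1; 0x0 ⊕ 0x1 = 0x1.
C3: S = E(K, 0x1) = 0x1; 0x2 ⊕ 0x1 = 0x3.
C4: S = E(K, 0x1) = 0x1; 0x3 ⊕ 0x1 = 0x2.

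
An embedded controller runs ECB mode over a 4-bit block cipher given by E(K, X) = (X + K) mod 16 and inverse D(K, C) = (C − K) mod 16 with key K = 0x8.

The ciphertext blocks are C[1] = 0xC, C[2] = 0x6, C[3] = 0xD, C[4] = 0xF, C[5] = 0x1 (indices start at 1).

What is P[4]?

ECB decryption: P_i = D(K, C_i).
P[4]: D(K, 0xF) = 0x7.

P[4] = 0x7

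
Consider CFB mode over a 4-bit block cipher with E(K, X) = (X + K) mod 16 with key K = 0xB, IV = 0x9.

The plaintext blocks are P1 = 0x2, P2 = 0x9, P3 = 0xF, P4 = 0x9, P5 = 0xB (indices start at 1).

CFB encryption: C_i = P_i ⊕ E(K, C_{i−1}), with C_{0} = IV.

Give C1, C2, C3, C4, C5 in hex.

C1: E(K, 0x9) = 0x4; 0x2 ⊕ 0x4 = 0x6.
C2: E(K, 0x6) = 0x1; 0x9 ⊕ 0x1 = 0x8.
C3: E(K, 0x8) = 0x3; 0xF ⊕ 0x3 = 0xC.
C4: E(K, 0xC) = 0x7; 0x9 ⊕ 0x7 = 0xE.
C5: E(K, 0xE) = 0x9; 0xB ⊕ 0x9 = 0x2.

C1 = 0x6, C2 = 0x8, C3 = 0xC, C4 = 0xE, C5 = 0x2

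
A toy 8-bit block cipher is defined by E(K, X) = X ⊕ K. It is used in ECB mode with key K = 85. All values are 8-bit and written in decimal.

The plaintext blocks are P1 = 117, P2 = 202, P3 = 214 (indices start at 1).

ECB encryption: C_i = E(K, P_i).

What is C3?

C3: E(K, 214) = 131.

C3 = 131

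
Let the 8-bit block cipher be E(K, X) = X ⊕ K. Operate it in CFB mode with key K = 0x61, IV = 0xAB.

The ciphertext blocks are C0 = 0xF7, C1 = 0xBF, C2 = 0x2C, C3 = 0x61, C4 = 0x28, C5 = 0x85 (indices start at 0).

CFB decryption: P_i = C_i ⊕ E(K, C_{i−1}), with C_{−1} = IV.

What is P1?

P1 = 0x29

P1: E(K, 0xF7) = 0x96; 0xBF ⊕ 0x96 = 0x29.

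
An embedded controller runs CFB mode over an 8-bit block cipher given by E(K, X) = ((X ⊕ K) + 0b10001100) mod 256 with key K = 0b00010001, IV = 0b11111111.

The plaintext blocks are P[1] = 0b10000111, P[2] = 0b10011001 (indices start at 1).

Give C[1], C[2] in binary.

CFB encryption: C_i = P_i ⊕ E(K, C_{i−1}), with C_{0} = IV.
C[1]: E(K, 0b11111111) = 0b01111010; 0b10000111 ⊕ 0b01111010 = 0b11111101.
C[2]: E(K, 0b11111101) = 0b01111000; 0b10011001 ⊕ 0b01111000 = 0b11100001.

C[1] = 0b11111101, C[2] = 0b11100001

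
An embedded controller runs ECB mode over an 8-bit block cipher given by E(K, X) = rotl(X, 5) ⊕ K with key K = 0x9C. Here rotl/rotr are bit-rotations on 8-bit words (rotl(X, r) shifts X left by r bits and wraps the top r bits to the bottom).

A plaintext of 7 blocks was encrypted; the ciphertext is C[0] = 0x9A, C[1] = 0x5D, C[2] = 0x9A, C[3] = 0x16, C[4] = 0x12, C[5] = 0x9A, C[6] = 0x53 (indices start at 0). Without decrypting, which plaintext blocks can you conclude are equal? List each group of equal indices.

ECB encrypts each block independently with the same key, so equal ciphertext blocks imply equal plaintext blocks.
C[0] = C[2] = C[5] = 0x9A, so P[0] = P[2] = P[5].

P[0] = P[2] = P[5]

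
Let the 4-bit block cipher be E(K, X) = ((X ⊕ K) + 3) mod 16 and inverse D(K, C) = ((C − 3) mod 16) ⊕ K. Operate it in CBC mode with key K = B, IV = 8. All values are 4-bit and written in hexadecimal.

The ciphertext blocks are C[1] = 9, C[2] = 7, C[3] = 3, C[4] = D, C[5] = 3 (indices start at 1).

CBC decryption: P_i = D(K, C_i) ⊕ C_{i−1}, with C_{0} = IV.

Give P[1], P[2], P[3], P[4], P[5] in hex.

P[1]: D(K, 9) = D; D ⊕ 8 = 5.
P[2]: D(K, 7) = F; F ⊕ 9 = 6.
P[3]: D(K, 3) = B; B ⊕ 7 = C.
P[4]: D(K, D) = 1; 1 ⊕ 3 = 2.
P[5]: D(K, 3) = B; B ⊕ D = 6.

P[1] = 5, P[2] = 6, P[3] = C, P[4] = 2, P[5] = 6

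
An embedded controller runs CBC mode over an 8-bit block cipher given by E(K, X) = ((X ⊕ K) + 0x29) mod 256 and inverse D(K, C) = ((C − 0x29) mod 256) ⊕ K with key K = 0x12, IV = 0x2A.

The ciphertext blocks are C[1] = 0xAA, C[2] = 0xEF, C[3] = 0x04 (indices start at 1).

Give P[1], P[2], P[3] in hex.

P[1] = 0xB9, P[2] = 0x7E, P[3] = 0x26

CBC decryption: P_i = D(K, C_i) ⊕ C_{i−1}, with C_{0} = IV.
P[1]: D(K, 0xAA) = 0x93; 0x93 ⊕ 0x2A = 0xB9.
P[2]: D(K, 0xEF) = 0xD4; 0xD4 ⊕ 0xAA = 0x7E.
P[3]: D(K, 0x04) = 0xC9; 0xC9 ⊕ 0xEF = 0x26.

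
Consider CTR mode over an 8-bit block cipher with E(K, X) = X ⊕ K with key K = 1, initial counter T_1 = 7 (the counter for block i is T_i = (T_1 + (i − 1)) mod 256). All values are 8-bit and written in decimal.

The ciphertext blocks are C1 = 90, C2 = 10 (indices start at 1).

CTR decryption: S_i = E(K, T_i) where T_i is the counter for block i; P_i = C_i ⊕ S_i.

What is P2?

P2 = 3

P2: T = 8, S = E(K, T) = 9; 10 ⊕ 9 = 3.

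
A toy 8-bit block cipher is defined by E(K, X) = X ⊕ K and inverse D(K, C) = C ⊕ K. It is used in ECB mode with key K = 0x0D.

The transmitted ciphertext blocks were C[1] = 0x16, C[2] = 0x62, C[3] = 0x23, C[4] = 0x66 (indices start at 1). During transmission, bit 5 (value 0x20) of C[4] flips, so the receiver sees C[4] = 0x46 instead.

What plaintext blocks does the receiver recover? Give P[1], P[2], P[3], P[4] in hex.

P[1] = 0x1B, P[2] = 0x6F, P[3] = 0x2E, P[4] = 0x4B

ECB decryption: P_i = D(K, C_i).
Only C[4] changed, to 0x46. In ECB, a change in C_i affects only P_i. Decrypting the received ciphertext:
P[1]: D(K, 0x16) = 0x1B.
P[2]: D(K, 0x62) = 0x6F.
P[3]: D(K, 0x23) = 0x2E.
P[4]: D(K, 0x46) = 0x4B.
Blocks that differ from the original plaintext: P[4].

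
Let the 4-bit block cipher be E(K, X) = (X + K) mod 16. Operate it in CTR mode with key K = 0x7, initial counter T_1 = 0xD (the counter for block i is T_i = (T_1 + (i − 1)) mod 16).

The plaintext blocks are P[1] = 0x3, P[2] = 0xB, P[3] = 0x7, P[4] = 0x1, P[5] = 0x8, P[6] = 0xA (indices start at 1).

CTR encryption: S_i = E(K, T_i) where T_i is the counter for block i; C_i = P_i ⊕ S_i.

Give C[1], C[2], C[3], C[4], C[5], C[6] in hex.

C[1]: T = 0xD, S = E(K, T) = 0x4; 0x3 ⊕ 0x4 = 0x7.
C[2]: T = 0xE, S = E(K, T) = 0x5; 0xB ⊕ 0x5 = 0xE.
C[3]: T = 0xF, S = E(K, T) = 0x6; 0x7 ⊕ 0x6 = 0x1.
C[4]: T = 0x0, S = E(K, T) = 0x7; 0x1 ⊕ 0x7 = 0x6.
C[5]: T = 0x1, S = E(K, T) = 0x8; 0x8 ⊕ 0x8 = 0x0.
C[6]: T = 0x2, S = E(K, T) = 0x9; 0xA ⊕ 0x9 = 0x3.

C[1] = 0x7, C[2] = 0xE, C[3] = 0x1, C[4] = 0x6, C[5] = 0x0, C[6] = 0x3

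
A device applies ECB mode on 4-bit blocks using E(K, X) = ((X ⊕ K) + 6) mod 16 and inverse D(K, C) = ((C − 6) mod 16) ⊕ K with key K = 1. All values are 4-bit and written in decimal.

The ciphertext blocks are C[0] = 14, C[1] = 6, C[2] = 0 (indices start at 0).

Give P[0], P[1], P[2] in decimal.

ECB decryption: P_i = D(K, C_i).
P[0]: D(K, 14) = 9.
P[1]: D(K, 6) = 1.
P[2]: D(K, 0) = 11.

P[0] = 9, P[1] = 1, P[2] = 11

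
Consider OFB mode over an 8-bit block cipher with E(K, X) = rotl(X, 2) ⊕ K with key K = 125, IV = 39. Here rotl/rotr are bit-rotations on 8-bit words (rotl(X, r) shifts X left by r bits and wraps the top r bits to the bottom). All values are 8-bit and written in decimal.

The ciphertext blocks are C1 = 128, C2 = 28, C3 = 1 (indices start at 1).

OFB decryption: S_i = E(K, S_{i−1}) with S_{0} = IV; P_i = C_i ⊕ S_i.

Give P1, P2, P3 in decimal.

P1 = 97, P2 = 230, P3 = 151

P1: S = E(K, 39) = 225; 128 ⊕ 225 = 97.
P2: S = E(K, 225) = 250; 28 ⊕ 250 = 230.
P3: S = E(K, 250) = 150; 1 ⊕ 150 = 151.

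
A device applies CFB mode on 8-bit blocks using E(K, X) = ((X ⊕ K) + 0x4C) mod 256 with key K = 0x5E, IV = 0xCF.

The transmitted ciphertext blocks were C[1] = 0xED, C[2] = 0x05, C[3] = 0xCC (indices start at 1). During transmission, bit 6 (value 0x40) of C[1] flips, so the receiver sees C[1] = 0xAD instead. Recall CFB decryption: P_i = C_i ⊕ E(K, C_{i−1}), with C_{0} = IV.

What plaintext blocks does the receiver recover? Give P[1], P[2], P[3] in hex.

P[1] = 0x70, P[2] = 0x3A, P[3] = 0x6B

Only C[1] changed, to 0xAD. In CFB, a change in C_i flips the same bit in P_i and garbles P_{i+1}. Decrypting the received ciphertext:
P[1]: E(K, 0xCF) = 0xDD; 0xAD ⊕ 0xDD = 0x70.
P[2]: E(K, 0xAD) = 0x3F; 0x05 ⊕ 0x3F = 0x3A.
P[3]: E(K, 0x05) = 0xA7; 0xCC ⊕ 0xA7 = 0x6B.
Blocks that differ from the original plaintext: P[1], P[2].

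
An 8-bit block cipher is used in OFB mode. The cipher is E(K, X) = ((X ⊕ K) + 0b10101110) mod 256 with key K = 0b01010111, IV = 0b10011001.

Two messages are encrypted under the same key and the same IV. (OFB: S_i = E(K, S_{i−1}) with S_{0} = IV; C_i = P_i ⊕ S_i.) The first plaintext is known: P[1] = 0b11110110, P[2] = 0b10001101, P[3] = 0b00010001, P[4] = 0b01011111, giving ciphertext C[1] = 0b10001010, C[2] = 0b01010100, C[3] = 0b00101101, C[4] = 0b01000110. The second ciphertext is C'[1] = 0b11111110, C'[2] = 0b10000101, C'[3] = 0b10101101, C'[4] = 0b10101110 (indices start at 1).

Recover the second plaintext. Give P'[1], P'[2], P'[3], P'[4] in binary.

In OFB with a reused IV, both messages share the same keystream S_i, so C_i ⊕ C'_i = P_i ⊕ P'_i and thus P'_i = P_i ⊕ C_i ⊕ C'_i.
P'[1]: 0b11110110 ⊕ 0b10001010 ⊕ 0b11111110 = 0b10000010.
P'[2]: 0b10001101 ⊕ 0b01010100 ⊕ 0b10000101 = 0b01011100.
P'[3]: 0b00010001 ⊕ 0b00101101 ⊕ 0b10101101 = 0b10010001.
P'[4]: 0b01011111 ⊕ 0b01000110 ⊕ 0b10101110 = 0b10110111.

P'[1] = 0b10000010, P'[2] = 0b01011100, P'[3] = 0b10010001, P'[4] = 0b10110111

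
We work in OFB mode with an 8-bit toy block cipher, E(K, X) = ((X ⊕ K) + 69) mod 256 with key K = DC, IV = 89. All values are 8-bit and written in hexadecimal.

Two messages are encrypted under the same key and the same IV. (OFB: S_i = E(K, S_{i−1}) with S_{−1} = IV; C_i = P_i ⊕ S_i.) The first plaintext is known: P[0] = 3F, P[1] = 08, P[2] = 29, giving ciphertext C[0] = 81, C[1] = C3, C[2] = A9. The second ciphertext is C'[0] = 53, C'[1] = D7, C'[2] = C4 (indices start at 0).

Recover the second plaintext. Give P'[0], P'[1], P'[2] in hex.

In OFB with a reused IV, both messages share the same keystream S_i, so C_i ⊕ C'_i = P_i ⊕ P'_i and thus P'_i = P_i ⊕ C_i ⊕ C'_i.
P'[0]: 3F ⊕ 81 ⊕ 53 = ED.
P'[1]: 08 ⊕ C3 ⊕ D7 = 1C.
P'[2]: 29 ⊕ A9 ⊕ C4 = 44.

P'[0] = ED, P'[1] = 1C, P'[2] = 44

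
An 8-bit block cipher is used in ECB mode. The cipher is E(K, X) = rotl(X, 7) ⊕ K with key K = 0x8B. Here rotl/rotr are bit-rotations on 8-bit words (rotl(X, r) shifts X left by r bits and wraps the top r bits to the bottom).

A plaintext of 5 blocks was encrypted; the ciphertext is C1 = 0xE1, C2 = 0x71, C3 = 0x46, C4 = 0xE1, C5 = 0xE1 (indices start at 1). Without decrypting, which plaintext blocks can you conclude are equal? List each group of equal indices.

P1 = P4 = P5

ECB encrypts each block independently with the same key, so equal ciphertext blocks imply equal plaintext blocks.
C1 = C4 = C5 = 0xE1, so P1 = P4 = P5.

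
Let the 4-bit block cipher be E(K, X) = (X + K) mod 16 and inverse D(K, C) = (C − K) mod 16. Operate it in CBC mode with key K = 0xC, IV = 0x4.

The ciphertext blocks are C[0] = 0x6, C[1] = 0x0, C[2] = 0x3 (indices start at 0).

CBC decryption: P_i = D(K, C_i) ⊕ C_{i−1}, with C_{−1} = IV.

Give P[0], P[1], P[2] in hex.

P[0]: D(K, 0x6) = 0xA; 0xA ⊕ 0x4 = 0xE.
P[1]: D(K, 0x0) = 0x4; 0x4 ⊕ 0x6 = 0x2.
P[2]: D(K, 0x3) = 0x7; 0x7 ⊕ 0x0 = 0x7.

P[0] = 0xE, P[1] = 0x2, P[2] = 0x7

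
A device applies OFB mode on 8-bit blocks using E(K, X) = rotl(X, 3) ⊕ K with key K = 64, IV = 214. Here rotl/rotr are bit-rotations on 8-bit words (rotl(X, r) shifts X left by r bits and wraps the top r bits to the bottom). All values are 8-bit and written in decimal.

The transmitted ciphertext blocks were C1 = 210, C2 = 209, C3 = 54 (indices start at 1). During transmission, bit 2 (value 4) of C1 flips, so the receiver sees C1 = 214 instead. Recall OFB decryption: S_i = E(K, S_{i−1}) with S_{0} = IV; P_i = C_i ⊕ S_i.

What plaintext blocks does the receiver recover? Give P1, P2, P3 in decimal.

Only C1 changed, to 214. In OFB, a change in C_i flips the same bit in P_i only; the keystream is unaffected. Decrypting the received ciphertext:
P1: S = E(K, 214) = 246; 214 ⊕ 246 = 32.
P2: S = E(K, 246) = 247; 209 ⊕ 247 = 38.
P3: S = E(K, 247) = 255; 54 ⊕ 255 = 201.
Blocks that differ from the original plaintext: P1.

P1 = 32, P2 = 38, P3 = 201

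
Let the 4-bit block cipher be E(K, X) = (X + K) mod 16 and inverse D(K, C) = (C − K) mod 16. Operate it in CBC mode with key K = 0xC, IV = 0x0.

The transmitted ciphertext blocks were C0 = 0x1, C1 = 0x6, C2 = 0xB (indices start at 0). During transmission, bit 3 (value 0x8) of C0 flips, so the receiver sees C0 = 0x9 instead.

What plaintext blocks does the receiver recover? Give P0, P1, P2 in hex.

P0 = 0xD, P1 = 0x3, P2 = 0x9

CBC decryption: P_i = D(K, C_i) ⊕ C_{i−1}, with C_{−1} = IV.
Only C0 changed, to 0x9. In CBC, a change in C_i garbles P_i and flips the same bit in P_{i+1}. Decrypting the received ciphertext:
P0: D(K, 0x9) = 0xD; 0xD ⊕ 0x0 = 0xD.
P1: D(K, 0x6) = 0xA; 0xA ⊕ 0x9 = 0x3.
P2: D(K, 0xB) = 0xF; 0xF ⊕ 0x6 = 0x9.
Blocks that differ from the original plaintext: P0, P1.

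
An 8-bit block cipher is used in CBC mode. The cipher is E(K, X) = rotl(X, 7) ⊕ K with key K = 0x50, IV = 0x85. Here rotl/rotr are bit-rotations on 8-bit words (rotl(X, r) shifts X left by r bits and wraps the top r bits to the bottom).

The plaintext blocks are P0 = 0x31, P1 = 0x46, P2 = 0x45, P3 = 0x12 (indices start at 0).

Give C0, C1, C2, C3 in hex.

CBC encryption: C_i = E(K, P_i ⊕ C_{i−1}), with C_{−1} = IV.
C0: P0 ⊕ 0x85 = 0xB4; E(K, 0xB4) = 0x0A.
C1: P1 ⊕ 0x0A = 0x4C; E(K, 0x4C) = 0x76.
C2: P2 ⊕ 0x76 = 0x33; E(K, 0x33) = 0xC9.
C3: P3 ⊕ 0xC9 = 0xDB; E(K, 0xDB) = 0xBD.

C0 = 0x0A, C1 = 0x76, C2 = 0xC9, C3 = 0xBD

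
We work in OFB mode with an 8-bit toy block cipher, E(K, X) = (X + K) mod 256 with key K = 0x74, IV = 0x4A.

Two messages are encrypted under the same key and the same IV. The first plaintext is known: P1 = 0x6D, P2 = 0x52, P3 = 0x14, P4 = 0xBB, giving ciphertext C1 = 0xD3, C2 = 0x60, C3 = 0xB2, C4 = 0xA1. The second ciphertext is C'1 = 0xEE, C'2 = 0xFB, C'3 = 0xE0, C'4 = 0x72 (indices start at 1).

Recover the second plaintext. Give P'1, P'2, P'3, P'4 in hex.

P'1 = 0x50, P'2 = 0xC9, P'3 = 0x46, P'4 = 0x68

In OFB with a reused IV, both messages share the same keystream S_i, so C_i ⊕ C'_i = P_i ⊕ P'_i and thus P'_i = P_i ⊕ C_i ⊕ C'_i.
P'1: 0x6D ⊕ 0xD3 ⊕ 0xEE = 0x50.
P'2: 0x52 ⊕ 0x60 ⊕ 0xFB = 0xC9.
P'3: 0x14 ⊕ 0xB2 ⊕ 0xE0 = 0x46.
P'4: 0xBB ⊕ 0xA1 ⊕ 0x72 = 0x68.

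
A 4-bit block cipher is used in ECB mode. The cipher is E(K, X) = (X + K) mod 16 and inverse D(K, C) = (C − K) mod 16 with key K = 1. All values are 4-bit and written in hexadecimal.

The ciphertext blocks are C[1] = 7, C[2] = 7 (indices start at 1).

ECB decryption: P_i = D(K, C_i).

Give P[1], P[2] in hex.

P[1] = 6, P[2] = 6

P[1]: D(K, 7) = 6.
P[2]: D(K, 7) = 6.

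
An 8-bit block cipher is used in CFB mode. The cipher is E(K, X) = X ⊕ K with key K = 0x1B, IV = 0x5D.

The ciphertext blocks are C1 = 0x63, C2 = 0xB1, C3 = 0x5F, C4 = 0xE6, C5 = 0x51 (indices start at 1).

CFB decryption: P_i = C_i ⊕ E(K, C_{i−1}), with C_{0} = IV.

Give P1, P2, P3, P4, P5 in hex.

P1: E(K, 0x5D) = 0x46; 0x63 ⊕ 0x46 = 0x25.
P2: E(K, 0x63) = 0x78; 0xB1 ⊕ 0x78 = 0xC9.
P3: E(K, 0xB1) = 0xAA; 0x5F ⊕ 0xAA = 0xF5.
P4: E(K, 0x5F) = 0x44; 0xE6 ⊕ 0x44 = 0xA2.
P5: E(K, 0xE6) = 0xFD; 0x51 ⊕ 0xFD = 0xAC.

P1 = 0x25, P2 = 0xC9, P3 = 0xF5, P4 = 0xA2, P5 = 0xAC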